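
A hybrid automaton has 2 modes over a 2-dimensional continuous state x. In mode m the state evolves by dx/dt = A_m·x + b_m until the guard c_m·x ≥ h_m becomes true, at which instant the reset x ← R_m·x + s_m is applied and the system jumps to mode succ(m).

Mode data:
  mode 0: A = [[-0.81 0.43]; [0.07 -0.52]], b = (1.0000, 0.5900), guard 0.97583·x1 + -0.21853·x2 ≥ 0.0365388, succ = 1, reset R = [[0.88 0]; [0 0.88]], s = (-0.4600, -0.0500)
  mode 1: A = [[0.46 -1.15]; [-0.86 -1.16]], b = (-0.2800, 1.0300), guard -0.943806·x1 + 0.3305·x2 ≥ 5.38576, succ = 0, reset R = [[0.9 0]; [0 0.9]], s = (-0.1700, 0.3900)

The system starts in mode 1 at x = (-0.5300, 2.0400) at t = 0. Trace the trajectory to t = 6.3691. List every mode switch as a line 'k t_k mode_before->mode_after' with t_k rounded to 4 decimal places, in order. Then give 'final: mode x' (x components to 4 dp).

1 1.1030 1->0
2 2.6691 0->1
3 4.1317 1->0
4 5.7133 0->1
final: 1 -1.5918 1.5234

Mode 1: guard c·x = 5.3858 hit at Δt = 1.1030 (t = 1.1030), x⁻ = (-4.7532, 2.7222) → reset → x⁺ = (-4.4478, 2.8400), jump to mode 0
Mode 0: guard c·x = 0.0365 hit at Δt = 1.5661 (t = 2.6691), x⁻ = (0.4416, 1.8049) → reset → x⁺ = (-0.0714, 1.5383), jump to mode 1
Mode 1: guard c·x = 5.3858 hit at Δt = 1.4626 (t = 4.1317), x⁻ = (-4.7903, 2.6162) → reset → x⁺ = (-4.4813, 2.7446), jump to mode 0
Mode 0: guard c·x = 0.0365 hit at Δt = 1.5816 (t = 5.7133), x⁻ = (0.4306, 1.7554) → reset → x⁺ = (-0.0811, 1.4948), jump to mode 1
Mode 1: flow for 0.6558 to horizon, guard not reached → x = (-1.5918, 1.5234)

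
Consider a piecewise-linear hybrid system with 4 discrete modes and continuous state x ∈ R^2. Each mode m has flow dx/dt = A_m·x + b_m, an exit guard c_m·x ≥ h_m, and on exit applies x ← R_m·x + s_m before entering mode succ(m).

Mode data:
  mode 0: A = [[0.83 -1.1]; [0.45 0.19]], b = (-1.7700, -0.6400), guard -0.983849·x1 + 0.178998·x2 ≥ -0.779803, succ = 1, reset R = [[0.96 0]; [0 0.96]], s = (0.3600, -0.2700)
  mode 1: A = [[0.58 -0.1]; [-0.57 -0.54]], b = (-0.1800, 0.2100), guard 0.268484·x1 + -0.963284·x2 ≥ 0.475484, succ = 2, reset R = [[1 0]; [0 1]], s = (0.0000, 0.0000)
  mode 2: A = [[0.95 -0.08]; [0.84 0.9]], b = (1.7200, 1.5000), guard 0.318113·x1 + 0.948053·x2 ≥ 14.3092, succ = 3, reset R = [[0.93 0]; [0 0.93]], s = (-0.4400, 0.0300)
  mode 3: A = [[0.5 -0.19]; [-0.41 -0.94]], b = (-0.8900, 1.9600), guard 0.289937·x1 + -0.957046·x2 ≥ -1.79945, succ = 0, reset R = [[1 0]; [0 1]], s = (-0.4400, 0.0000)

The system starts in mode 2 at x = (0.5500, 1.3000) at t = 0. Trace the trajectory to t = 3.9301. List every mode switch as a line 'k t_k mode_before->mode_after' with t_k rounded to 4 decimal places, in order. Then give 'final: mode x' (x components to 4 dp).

1 1.3487 2->3
2 2.6999 3->0
3 3.5458 0->1
final: 1 2.2260 3.2573

Mode 2: guard c·x = 14.3092 hit at Δt = 1.3487 (t = 1.3487), x⁻ = (5.7123, 13.1765) → reset → x⁺ = (4.8724, 12.2842), jump to mode 3
Mode 3: guard c·x = -1.7994 hit at Δt = 1.3512 (t = 2.6999), x⁻ = (5.1255, 3.4330) → reset → x⁺ = (4.6855, 3.4330), jump to mode 0
Mode 0: guard c·x = -0.7798 hit at Δt = 0.8459 (t = 3.5458), x⁻ = (1.6832, 4.8951) → reset → x⁺ = (1.9759, 4.4293), jump to mode 1
Mode 1: flow for 0.3843 to horizon, guard not reached → x = (2.2260, 3.2573)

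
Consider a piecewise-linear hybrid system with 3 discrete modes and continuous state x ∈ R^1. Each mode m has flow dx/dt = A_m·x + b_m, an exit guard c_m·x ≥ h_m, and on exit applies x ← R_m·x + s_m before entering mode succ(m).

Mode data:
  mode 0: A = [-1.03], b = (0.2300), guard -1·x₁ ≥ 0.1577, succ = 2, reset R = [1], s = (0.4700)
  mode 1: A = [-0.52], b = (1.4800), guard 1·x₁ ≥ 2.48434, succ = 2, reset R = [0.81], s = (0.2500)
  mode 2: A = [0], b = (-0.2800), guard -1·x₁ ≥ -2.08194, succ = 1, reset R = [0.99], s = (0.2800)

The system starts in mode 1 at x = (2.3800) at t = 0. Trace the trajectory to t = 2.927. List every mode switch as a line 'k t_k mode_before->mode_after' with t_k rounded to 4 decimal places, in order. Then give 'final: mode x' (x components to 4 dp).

Mode 1: guard c·x = 2.4843 hit at Δt = 0.4873 (t = 0.4873), x⁻ = (2.4843) → reset → x⁺ = (2.2623), jump to mode 2
Mode 2: guard c·x = -2.0819 hit at Δt = 0.6442 (t = 1.1315), x⁻ = (2.0819) → reset → x⁺ = (2.3411), jump to mode 1
Mode 1: guard c·x = 2.4843 hit at Δt = 0.6413 (t = 1.7728), x⁻ = (2.4843) → reset → x⁺ = (2.2623), jump to mode 2
Mode 2: guard c·x = -2.0819 hit at Δt = 0.6442 (t = 2.4170), x⁻ = (2.0819) → reset → x⁺ = (2.3411), jump to mode 1
Mode 1: flow for 0.5100 to horizon, guard not reached → x = (2.4588)

1 0.4873 1->2
2 1.1315 2->1
3 1.7728 1->2
4 2.4170 2->1
final: 1 2.4588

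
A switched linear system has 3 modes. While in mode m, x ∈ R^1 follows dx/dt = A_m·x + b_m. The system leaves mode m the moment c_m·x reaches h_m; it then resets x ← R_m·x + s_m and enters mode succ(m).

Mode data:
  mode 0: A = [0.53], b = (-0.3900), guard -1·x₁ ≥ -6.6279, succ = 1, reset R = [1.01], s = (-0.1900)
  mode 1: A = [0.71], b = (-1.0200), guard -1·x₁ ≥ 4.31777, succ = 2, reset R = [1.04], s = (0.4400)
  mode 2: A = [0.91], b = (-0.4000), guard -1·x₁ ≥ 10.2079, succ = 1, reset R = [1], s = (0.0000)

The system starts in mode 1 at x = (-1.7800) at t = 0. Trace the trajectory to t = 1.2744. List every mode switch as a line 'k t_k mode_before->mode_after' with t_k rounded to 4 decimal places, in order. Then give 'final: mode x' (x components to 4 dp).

Mode 1: guard c·x = 4.3178 hit at Δt = 0.8192 (t = 0.8192), x⁻ = (-4.3178) → reset → x⁺ = (-4.0505), jump to mode 2
Mode 2: flow for 0.4552 to horizon, guard not reached → x = (-6.3548)

1 0.8192 1->2
final: 2 -6.3548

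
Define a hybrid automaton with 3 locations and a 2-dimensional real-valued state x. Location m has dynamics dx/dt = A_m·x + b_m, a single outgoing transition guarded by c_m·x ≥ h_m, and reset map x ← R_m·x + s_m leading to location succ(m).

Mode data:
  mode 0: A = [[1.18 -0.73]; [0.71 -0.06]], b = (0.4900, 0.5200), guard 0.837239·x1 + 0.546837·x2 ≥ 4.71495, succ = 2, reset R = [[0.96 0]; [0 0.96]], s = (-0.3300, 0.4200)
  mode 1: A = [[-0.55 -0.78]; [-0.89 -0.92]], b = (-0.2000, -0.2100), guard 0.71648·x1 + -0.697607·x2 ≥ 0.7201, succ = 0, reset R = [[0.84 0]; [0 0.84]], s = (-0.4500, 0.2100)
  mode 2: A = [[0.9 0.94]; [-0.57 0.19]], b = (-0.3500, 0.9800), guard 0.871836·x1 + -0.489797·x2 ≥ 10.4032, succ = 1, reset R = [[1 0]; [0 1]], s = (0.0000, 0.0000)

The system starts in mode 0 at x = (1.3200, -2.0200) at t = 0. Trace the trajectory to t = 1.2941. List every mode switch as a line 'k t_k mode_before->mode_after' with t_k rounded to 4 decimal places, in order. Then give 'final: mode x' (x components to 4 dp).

Mode 0: guard c·x = 4.7149 hit at Δt = 0.8251 (t = 0.8251), x⁻ = (5.4285, 0.3109) → reset → x⁺ = (4.8813, 0.7185), jump to mode 2
Mode 2: flow for 0.4690 to horizon, guard not reached → x = (7.3769, -0.4295)

1 0.8251 0->2
final: 2 7.3769 -0.4295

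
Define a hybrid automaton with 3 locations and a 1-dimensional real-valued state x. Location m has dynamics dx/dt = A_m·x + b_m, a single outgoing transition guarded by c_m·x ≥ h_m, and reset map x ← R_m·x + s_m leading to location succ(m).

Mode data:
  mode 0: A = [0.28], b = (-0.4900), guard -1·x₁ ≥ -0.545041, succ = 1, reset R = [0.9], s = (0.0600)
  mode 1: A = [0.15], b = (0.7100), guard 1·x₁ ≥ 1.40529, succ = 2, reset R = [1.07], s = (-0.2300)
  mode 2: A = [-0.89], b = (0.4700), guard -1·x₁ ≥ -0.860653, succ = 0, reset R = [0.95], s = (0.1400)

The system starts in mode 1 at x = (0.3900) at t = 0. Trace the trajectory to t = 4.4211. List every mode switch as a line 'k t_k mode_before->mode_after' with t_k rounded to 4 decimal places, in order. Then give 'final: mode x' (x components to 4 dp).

Mode 1: guard c·x = 1.4053 hit at Δt = 1.2053 (t = 1.2053), x⁻ = (1.4053) → reset → x⁺ = (1.2737), jump to mode 2
Mode 2: guard c·x = -0.8607 hit at Δt = 0.9071 (t = 2.1124), x⁻ = (0.8607) → reset → x⁺ = (0.9576), jump to mode 0
Mode 0: guard c·x = -0.5450 hit at Δt = 1.4970 (t = 3.6094), x⁻ = (0.5450) → reset → x⁺ = (0.5505), jump to mode 1
Mode 1: flow for 0.8117 to horizon, guard not reached → x = (1.2347)

1 1.2053 1->2
2 2.1124 2->0
3 3.6094 0->1
final: 1 1.2347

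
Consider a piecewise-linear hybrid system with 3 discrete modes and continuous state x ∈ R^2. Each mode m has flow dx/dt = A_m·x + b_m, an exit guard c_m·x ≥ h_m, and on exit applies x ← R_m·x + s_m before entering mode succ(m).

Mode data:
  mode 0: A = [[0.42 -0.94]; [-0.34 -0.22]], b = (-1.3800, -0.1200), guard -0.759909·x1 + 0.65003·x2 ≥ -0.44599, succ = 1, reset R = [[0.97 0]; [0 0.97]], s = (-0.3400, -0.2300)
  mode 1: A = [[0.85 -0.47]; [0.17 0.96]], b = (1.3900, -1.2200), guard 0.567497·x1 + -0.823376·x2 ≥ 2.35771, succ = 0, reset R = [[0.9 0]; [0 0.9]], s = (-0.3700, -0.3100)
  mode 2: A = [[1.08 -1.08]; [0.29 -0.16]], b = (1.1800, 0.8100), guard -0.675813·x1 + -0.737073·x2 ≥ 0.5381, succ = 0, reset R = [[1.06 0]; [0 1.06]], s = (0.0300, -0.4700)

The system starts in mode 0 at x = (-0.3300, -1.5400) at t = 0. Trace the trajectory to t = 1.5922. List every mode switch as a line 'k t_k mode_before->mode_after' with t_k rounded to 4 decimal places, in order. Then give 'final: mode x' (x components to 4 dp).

1 0.8009 0->1
2 1.2179 1->0
final: 0 0.0674 -2.6841

Mode 0: guard c·x = -0.4460 hit at Δt = 0.8009 (t = 0.8009), x⁻ = (-0.5075, -1.2794) → reset → x⁺ = (-0.8323, -1.4710), jump to mode 1
Mode 1: guard c·x = 2.3577 hit at Δt = 0.4170 (t = 1.2179), x⁻ = (-0.0003, -2.8637) → reset → x⁺ = (-0.3703, -2.8873), jump to mode 0
Mode 0: flow for 0.3743 to horizon, guard not reached → x = (0.0674, -2.6841)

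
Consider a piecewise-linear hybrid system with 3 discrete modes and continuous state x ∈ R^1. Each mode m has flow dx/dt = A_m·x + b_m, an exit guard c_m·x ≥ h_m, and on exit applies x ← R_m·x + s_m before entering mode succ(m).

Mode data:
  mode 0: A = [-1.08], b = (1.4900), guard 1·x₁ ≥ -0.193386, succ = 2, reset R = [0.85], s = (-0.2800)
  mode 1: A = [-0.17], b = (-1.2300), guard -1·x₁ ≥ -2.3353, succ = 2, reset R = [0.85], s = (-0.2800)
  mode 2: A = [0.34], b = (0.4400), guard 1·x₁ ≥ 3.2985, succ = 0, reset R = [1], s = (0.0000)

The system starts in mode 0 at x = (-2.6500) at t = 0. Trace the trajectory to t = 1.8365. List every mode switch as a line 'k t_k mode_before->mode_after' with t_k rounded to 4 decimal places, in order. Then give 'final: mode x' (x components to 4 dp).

Mode 0: guard c·x = -0.1934 hit at Δt = 0.8710 (t = 0.8710), x⁻ = (-0.1934) → reset → x⁺ = (-0.4444), jump to mode 2
Mode 2: flow for 0.9655 to horizon, guard not reached → x = (-0.1142)

1 0.8710 0->2
final: 2 -0.1142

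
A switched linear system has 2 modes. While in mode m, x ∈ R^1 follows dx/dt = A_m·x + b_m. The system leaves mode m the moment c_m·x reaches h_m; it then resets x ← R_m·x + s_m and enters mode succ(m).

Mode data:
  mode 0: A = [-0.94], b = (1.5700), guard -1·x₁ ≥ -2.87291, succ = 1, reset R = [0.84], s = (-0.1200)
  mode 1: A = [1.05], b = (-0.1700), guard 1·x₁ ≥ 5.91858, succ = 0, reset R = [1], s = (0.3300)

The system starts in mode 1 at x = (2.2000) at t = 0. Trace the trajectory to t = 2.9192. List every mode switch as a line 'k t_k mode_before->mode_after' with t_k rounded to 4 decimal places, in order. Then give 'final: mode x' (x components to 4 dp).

1 0.9889 1->0
2 2.4110 0->1
final: 1 3.7960

Mode 1: guard c·x = 5.9186 hit at Δt = 0.9889 (t = 0.9889), x⁻ = (5.9186) → reset → x⁺ = (6.2486), jump to mode 0
Mode 0: guard c·x = -2.8729 hit at Δt = 1.4221 (t = 2.4110), x⁻ = (2.8729) → reset → x⁺ = (2.2932), jump to mode 1
Mode 1: flow for 0.5082 to horizon, guard not reached → x = (3.7960)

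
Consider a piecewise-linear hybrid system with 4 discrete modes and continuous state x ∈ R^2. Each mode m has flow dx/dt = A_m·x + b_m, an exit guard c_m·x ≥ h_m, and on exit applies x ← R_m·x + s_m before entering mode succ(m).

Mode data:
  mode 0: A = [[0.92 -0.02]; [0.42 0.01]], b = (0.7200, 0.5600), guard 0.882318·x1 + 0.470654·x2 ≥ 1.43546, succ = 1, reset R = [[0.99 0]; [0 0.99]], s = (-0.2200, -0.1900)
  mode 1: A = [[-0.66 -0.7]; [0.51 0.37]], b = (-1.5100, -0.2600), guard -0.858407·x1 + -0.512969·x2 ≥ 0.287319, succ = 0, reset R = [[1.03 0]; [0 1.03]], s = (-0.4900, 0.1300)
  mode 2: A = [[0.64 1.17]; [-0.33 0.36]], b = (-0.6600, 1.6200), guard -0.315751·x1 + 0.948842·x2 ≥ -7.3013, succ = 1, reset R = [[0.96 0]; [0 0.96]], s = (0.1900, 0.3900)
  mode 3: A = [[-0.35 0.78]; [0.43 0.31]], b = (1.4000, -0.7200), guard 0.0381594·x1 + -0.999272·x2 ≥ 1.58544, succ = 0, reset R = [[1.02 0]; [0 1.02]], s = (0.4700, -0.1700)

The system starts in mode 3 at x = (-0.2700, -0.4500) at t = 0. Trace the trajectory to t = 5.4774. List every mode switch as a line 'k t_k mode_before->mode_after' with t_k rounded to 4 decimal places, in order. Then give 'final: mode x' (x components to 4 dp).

Mode 3: guard c·x = 1.5854 hit at Δt = 1.1670 (t = 1.1670), x⁻ = (0.3830, -1.5720) → reset → x⁺ = (0.8606, -1.7734), jump to mode 0
Mode 0: guard c·x = 1.4355 hit at Δt = 0.6322 (t = 1.7992), x⁻ = (2.1823, -1.0412) → reset → x⁺ = (1.9405, -1.2208), jump to mode 1
Mode 1: guard c·x = 0.2873 hit at Δt = 1.0473 (t = 2.8465), x⁻ = (0.4842, -1.3703) → reset → x⁺ = (0.0087, -1.2814), jump to mode 0
Mode 0: guard c·x = 1.4355 hit at Δt = 1.2436 (t = 4.0901), x⁻ = (1.7447, -0.2209) → reset → x⁺ = (1.5073, -0.4087), jump to mode 1
Mode 1: guard c·x = 0.2873 hit at Δt = 0.9326 (t = 5.0227), x⁻ = (-0.0508, -0.4750) → reset → x⁺ = (-0.5424, -0.3593), jump to mode 0
Mode 0: flow for 0.4547 to horizon, guard not reached → x = (-0.4143, -0.1981)

1 1.1670 3->0
2 1.7992 0->1
3 2.8465 1->0
4 4.0901 0->1
5 5.0227 1->0
final: 0 -0.4143 -0.1981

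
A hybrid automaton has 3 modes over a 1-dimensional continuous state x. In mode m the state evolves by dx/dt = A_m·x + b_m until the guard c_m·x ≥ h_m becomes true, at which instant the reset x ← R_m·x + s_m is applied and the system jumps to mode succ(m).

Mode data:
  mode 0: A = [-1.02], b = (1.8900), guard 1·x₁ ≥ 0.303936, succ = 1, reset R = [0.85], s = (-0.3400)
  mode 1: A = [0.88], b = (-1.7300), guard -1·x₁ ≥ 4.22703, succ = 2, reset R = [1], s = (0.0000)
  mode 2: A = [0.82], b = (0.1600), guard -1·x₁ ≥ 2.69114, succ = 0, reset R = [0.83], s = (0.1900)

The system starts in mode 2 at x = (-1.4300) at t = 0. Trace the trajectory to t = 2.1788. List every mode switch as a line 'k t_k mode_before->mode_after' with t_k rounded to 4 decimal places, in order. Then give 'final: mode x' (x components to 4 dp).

1 0.8582 2->0
2 1.7626 0->1
final: 1 -0.9873

Mode 2: guard c·x = 2.6911 hit at Δt = 0.8582 (t = 0.8582), x⁻ = (-2.6911) → reset → x⁺ = (-2.0436), jump to mode 0
Mode 0: guard c·x = 0.3039 hit at Δt = 0.9044 (t = 1.7626), x⁻ = (0.3039) → reset → x⁺ = (-0.0817), jump to mode 1
Mode 1: flow for 0.4162 to horizon, guard not reached → x = (-0.9873)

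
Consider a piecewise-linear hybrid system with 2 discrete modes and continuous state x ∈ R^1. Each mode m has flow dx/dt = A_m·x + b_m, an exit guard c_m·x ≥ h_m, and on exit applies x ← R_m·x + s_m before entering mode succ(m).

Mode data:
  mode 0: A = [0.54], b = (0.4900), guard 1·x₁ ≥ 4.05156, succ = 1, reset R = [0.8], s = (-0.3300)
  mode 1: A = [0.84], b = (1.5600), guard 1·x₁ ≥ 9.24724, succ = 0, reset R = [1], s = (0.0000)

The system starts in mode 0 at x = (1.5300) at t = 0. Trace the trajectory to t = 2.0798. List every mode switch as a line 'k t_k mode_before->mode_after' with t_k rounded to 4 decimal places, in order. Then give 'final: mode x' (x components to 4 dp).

1 1.3153 0->1
final: 1 7.2057

Mode 0: guard c·x = 4.0516 hit at Δt = 1.3153 (t = 1.3153), x⁻ = (4.0516) → reset → x⁺ = (2.9112), jump to mode 1
Mode 1: flow for 0.7645 to horizon, guard not reached → x = (7.2057)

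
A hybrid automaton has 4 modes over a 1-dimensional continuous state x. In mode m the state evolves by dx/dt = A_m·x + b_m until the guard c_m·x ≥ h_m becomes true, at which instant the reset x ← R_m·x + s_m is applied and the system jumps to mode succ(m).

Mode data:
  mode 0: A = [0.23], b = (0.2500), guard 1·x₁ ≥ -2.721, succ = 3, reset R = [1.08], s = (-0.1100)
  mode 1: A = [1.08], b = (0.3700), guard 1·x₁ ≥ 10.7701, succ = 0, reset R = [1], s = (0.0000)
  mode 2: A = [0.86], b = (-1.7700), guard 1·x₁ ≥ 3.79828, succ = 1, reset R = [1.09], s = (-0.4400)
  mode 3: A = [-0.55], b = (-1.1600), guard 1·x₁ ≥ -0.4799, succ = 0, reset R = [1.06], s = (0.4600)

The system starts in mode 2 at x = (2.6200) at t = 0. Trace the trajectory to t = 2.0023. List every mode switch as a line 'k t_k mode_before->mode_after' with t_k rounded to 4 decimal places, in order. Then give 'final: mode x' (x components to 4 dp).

Mode 2: guard c·x = 3.7983 hit at Δt = 1.3145 (t = 1.3145), x⁻ = (3.7983) → reset → x⁺ = (3.7001), jump to mode 1
Mode 1: flow for 0.6878 to horizon, guard not reached → x = (8.1547)

1 1.3145 2->1
final: 1 8.1547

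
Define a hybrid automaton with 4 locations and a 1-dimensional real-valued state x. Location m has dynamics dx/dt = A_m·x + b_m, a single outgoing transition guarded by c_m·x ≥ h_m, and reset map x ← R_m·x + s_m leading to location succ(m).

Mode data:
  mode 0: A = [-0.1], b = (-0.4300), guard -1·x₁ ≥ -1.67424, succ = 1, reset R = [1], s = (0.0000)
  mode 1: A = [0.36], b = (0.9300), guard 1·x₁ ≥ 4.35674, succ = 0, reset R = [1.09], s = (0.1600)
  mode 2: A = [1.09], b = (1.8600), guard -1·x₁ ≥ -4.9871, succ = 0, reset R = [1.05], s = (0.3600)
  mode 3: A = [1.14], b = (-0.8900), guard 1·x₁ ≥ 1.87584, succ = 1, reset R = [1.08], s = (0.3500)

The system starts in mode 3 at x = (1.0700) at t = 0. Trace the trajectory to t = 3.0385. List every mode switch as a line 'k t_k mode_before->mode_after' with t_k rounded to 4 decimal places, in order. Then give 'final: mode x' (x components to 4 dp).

1 1.1677 3->1
2 2.1012 1->0
final: 0 4.0849

Mode 3: guard c·x = 1.8758 hit at Δt = 1.1677 (t = 1.1677), x⁻ = (1.8758) → reset → x⁺ = (2.3759), jump to mode 1
Mode 1: guard c·x = 4.3567 hit at Δt = 0.9335 (t = 2.1012), x⁻ = (4.3567) → reset → x⁺ = (4.9088), jump to mode 0
Mode 0: flow for 0.9373 to horizon, guard not reached → x = (4.0849)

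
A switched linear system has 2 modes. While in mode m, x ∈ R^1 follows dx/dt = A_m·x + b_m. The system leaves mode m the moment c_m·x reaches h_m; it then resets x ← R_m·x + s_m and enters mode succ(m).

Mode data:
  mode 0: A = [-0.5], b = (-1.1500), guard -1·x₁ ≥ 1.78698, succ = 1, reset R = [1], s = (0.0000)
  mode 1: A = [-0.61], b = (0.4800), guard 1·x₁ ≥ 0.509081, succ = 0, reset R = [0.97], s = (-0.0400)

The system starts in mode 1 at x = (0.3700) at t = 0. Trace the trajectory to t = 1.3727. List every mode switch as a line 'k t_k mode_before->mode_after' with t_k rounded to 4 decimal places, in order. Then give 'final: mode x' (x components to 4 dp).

1 0.6654 1->0
final: 0 -0.3665

Mode 1: guard c·x = 0.5091 hit at Δt = 0.6654 (t = 0.6654), x⁻ = (0.5091) → reset → x⁺ = (0.4538), jump to mode 0
Mode 0: flow for 0.7073 to horizon, guard not reached → x = (-0.3665)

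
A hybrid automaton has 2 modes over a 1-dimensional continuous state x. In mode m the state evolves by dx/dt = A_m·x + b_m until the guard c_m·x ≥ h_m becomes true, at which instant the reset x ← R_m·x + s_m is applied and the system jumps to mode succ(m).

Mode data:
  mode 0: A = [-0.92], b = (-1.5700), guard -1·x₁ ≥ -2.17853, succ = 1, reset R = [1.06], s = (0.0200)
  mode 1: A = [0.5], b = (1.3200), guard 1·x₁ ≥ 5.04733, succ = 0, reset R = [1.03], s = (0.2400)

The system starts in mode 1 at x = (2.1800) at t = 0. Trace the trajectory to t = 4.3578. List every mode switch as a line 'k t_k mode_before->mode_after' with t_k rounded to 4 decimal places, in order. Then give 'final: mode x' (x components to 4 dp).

1 0.9336 1->0
2 1.5959 0->1
3 2.4685 1->0
4 3.1308 0->1
5 4.0034 1->0
final: 0 3.4508

Mode 1: guard c·x = 5.0473 hit at Δt = 0.9336 (t = 0.9336), x⁻ = (5.0473) → reset → x⁺ = (5.4387), jump to mode 0
Mode 0: guard c·x = -2.1785 hit at Δt = 0.6623 (t = 1.5959), x⁻ = (2.1785) → reset → x⁺ = (2.3292), jump to mode 1
Mode 1: guard c·x = 5.0473 hit at Δt = 0.8726 (t = 2.4685), x⁻ = (5.0473) → reset → x⁺ = (5.4387), jump to mode 0
Mode 0: guard c·x = -2.1785 hit at Δt = 0.6623 (t = 3.1308), x⁻ = (2.1785) → reset → x⁺ = (2.3292), jump to mode 1
Mode 1: guard c·x = 5.0473 hit at Δt = 0.8726 (t = 4.0034), x⁻ = (5.0473) → reset → x⁺ = (5.4387), jump to mode 0
Mode 0: flow for 0.3544 to horizon, guard not reached → x = (3.4508)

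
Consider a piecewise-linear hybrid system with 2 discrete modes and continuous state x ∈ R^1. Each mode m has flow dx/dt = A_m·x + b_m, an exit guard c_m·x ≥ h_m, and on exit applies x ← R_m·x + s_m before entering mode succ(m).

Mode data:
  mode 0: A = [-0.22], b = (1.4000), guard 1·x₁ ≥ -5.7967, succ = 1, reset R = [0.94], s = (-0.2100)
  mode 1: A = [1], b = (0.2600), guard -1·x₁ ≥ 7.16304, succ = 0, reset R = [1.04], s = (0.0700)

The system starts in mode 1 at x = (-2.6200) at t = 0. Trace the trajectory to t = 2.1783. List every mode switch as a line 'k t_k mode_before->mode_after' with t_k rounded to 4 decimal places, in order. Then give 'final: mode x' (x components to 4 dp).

1 1.0733 1->0
2 1.6295 0->1
3 1.8753 1->0
final: 0 -6.4932

Mode 1: guard c·x = 7.1630 hit at Δt = 1.0733 (t = 1.0733), x⁻ = (-7.1630) → reset → x⁺ = (-7.3796), jump to mode 0
Mode 0: guard c·x = -5.7967 hit at Δt = 0.5562 (t = 1.6295), x⁻ = (-5.7967) → reset → x⁺ = (-5.6589), jump to mode 1
Mode 1: guard c·x = 7.1630 hit at Δt = 0.2458 (t = 1.8753), x⁻ = (-7.1630) → reset → x⁺ = (-7.3796), jump to mode 0
Mode 0: flow for 0.3030 to horizon, guard not reached → x = (-6.4932)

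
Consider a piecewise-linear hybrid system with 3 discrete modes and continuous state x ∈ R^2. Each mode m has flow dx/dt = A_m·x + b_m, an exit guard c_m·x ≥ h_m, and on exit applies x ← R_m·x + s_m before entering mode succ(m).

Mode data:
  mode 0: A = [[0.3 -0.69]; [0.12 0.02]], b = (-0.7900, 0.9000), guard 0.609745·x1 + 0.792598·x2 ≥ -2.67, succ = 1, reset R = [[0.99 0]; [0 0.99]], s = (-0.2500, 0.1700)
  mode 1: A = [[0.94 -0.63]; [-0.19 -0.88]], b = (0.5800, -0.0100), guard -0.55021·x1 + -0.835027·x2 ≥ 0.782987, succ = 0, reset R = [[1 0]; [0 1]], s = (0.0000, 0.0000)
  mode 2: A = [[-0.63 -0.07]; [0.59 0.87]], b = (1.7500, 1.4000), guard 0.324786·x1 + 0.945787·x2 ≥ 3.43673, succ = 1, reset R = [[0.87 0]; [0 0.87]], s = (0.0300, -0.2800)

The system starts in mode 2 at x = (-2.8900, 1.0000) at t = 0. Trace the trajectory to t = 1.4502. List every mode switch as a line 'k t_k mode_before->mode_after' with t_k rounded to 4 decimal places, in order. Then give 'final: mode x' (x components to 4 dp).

1 1.1439 2->1
final: 1 -0.4455 2.2341

Mode 2: guard c·x = 3.4367 hit at Δt = 1.1439 (t = 1.1439), x⁻ = (-0.1002, 3.6681) → reset → x⁺ = (-0.0572, 2.9113), jump to mode 1
Mode 1: flow for 0.3063 to horizon, guard not reached → x = (-0.4455, 2.2341)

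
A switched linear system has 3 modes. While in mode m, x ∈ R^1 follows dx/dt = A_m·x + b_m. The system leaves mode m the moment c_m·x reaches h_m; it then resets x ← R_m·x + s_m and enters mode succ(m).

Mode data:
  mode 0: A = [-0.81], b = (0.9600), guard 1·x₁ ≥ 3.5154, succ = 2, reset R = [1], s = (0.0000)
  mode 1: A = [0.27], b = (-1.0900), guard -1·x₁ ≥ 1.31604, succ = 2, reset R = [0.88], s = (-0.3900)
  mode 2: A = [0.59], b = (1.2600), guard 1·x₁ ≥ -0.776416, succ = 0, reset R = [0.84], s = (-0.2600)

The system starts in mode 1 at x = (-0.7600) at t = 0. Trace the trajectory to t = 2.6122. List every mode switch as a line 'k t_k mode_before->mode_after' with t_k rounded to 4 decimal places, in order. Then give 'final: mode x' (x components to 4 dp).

1 0.4062 1->2
2 1.8279 2->0
final: 0 0.0740

Mode 1: guard c·x = 1.3160 hit at Δt = 0.4062 (t = 0.4062), x⁻ = (-1.3160) → reset → x⁺ = (-1.5481), jump to mode 2
Mode 2: guard c·x = -0.7764 hit at Δt = 1.4217 (t = 1.8279), x⁻ = (-0.7764) → reset → x⁺ = (-0.9122), jump to mode 0
Mode 0: flow for 0.7843 to horizon, guard not reached → x = (0.0740)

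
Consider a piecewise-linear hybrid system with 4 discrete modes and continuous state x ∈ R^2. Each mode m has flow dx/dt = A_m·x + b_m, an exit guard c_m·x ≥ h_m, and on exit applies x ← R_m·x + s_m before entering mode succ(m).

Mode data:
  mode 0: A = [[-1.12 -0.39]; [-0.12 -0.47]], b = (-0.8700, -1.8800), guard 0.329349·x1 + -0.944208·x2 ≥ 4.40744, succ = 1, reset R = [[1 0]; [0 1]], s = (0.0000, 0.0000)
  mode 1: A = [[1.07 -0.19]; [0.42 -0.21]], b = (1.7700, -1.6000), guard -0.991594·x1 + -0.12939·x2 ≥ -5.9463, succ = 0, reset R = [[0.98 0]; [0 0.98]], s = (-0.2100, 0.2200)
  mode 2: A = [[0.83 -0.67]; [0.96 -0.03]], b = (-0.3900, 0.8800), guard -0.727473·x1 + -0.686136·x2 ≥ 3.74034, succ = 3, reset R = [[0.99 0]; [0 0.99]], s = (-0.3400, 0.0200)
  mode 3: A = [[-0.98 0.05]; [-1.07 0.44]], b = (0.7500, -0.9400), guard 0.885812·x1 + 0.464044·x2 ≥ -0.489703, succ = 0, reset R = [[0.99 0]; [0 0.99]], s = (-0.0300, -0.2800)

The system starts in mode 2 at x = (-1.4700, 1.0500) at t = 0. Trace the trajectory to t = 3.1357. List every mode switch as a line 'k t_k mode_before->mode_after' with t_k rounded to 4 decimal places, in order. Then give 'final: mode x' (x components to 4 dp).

1 0.9832 2->3
2 1.9592 3->0
final: 0 -0.8784 -0.9120

Mode 2: guard c·x = 3.7403 hit at Δt = 0.9832 (t = 0.9832), x⁻ = (-4.4107, -0.7749) → reset → x⁺ = (-4.7066, -0.7471), jump to mode 3
Mode 3: guard c·x = -0.4897 hit at Δt = 0.9760 (t = 1.9592), x⁻ = (-1.3142, 1.4533) → reset → x⁺ = (-1.3310, 1.1588), jump to mode 0
Mode 0: flow for 1.1765 to horizon, guard not reached → x = (-0.8784, -0.9120)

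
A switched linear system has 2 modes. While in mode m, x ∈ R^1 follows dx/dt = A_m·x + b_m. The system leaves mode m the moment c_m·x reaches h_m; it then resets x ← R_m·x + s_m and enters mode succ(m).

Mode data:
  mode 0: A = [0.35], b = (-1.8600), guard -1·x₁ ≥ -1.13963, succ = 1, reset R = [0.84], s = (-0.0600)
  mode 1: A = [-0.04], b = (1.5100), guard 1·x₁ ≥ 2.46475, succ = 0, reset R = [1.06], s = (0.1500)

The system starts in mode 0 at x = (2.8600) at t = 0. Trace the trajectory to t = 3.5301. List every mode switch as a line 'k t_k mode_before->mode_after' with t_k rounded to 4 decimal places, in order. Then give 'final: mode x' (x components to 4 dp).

1 1.5177 0->1
2 2.6043 1->0
final: 0 1.7862

Mode 0: guard c·x = -1.1396 hit at Δt = 1.5177 (t = 1.5177), x⁻ = (1.1396) → reset → x⁺ = (0.8973), jump to mode 1
Mode 1: guard c·x = 2.4647 hit at Δt = 1.0866 (t = 2.6043), x⁻ = (2.4647) → reset → x⁺ = (2.7626), jump to mode 0
Mode 0: flow for 0.9258 to horizon, guard not reached → x = (1.7862)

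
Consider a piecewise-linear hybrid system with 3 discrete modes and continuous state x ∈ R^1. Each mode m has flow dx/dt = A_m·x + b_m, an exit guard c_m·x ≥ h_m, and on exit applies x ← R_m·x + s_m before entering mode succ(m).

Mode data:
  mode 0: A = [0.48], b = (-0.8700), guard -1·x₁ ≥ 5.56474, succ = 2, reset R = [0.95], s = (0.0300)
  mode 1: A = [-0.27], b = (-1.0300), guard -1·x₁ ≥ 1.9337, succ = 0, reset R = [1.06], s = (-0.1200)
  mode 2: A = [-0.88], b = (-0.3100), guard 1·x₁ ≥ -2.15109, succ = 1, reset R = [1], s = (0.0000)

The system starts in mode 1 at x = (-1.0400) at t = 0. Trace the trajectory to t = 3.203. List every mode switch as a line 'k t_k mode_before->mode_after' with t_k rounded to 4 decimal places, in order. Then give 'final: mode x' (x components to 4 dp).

Mode 1: guard c·x = 1.9337 hit at Δt = 1.4397 (t = 1.4397), x⁻ = (-1.9337) → reset → x⁺ = (-2.1697), jump to mode 0
Mode 0: guard c·x = 5.5647 hit at Δt = 1.2845 (t = 2.7242), x⁻ = (-5.5647) → reset → x⁺ = (-5.2565), jump to mode 2
Mode 2: flow for 0.4788 to horizon, guard not reached → x = (-3.5703)

1 1.4397 1->0
2 2.7242 0->2
final: 2 -3.5703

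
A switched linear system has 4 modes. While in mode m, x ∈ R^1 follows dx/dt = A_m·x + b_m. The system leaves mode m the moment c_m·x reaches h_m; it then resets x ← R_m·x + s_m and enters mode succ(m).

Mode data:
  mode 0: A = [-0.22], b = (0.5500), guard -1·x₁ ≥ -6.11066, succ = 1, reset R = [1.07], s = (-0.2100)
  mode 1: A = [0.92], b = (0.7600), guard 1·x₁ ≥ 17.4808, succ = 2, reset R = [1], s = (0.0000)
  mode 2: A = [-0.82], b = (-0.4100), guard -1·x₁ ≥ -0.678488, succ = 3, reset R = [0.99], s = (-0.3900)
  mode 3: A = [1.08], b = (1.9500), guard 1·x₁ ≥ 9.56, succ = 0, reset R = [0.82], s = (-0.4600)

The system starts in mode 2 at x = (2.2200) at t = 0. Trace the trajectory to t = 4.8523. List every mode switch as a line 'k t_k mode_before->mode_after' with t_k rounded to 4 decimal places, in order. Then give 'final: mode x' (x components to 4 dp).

Mode 2: guard c·x = -0.6785 hit at Δt = 1.0200 (t = 1.0200), x⁻ = (0.6785) → reset → x⁺ = (0.2817), jump to mode 3
Mode 3: guard c·x = 9.5600 hit at Δt = 1.5692 (t = 2.5892), x⁻ = (9.5600) → reset → x⁺ = (7.3792), jump to mode 0
Mode 0: guard c·x = -6.1107 hit at Δt = 1.3686 (t = 3.9578), x⁻ = (6.1107) → reset → x⁺ = (6.3284), jump to mode 1
Mode 1: flow for 0.8945 to horizon, guard not reached → x = (15.4661)

1 1.0200 2->3
2 2.5892 3->0
3 3.9578 0->1
final: 1 15.4661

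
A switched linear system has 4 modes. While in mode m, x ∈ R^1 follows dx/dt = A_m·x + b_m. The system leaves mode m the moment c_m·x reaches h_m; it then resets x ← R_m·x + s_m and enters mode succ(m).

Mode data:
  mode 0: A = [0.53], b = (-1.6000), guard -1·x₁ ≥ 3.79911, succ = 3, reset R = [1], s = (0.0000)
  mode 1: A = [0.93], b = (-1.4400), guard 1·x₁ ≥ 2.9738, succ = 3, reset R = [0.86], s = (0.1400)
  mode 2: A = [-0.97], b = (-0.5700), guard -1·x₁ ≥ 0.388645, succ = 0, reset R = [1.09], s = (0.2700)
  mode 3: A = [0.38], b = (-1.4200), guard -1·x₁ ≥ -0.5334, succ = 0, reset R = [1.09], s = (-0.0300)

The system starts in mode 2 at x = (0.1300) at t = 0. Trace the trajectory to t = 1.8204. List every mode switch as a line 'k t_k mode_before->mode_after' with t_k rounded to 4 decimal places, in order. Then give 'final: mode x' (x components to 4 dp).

1 1.3224 2->0
final: 0 -1.1119

Mode 2: guard c·x = 0.3886 hit at Δt = 1.3224 (t = 1.3224), x⁻ = (-0.3886) → reset → x⁺ = (-0.1536), jump to mode 0
Mode 0: flow for 0.4980 to horizon, guard not reached → x = (-1.1119)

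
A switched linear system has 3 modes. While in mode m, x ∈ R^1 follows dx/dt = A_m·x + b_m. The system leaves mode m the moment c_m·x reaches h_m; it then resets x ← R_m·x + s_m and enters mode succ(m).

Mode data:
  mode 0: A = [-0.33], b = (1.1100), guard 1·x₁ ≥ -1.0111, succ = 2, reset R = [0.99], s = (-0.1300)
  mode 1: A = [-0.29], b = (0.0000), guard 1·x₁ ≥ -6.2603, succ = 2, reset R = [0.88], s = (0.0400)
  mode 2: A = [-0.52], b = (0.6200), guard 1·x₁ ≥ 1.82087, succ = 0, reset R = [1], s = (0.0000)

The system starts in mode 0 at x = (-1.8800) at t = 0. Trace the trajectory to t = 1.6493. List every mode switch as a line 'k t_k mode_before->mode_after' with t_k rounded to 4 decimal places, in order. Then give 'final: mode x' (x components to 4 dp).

Mode 0: guard c·x = -1.0111 hit at Δt = 0.5490 (t = 0.5490), x⁻ = (-1.0111) → reset → x⁺ = (-1.1310), jump to mode 2
Mode 2: flow for 1.1003 to horizon, guard not reached → x = (-0.1187)

1 0.5490 0->2
final: 2 -0.1187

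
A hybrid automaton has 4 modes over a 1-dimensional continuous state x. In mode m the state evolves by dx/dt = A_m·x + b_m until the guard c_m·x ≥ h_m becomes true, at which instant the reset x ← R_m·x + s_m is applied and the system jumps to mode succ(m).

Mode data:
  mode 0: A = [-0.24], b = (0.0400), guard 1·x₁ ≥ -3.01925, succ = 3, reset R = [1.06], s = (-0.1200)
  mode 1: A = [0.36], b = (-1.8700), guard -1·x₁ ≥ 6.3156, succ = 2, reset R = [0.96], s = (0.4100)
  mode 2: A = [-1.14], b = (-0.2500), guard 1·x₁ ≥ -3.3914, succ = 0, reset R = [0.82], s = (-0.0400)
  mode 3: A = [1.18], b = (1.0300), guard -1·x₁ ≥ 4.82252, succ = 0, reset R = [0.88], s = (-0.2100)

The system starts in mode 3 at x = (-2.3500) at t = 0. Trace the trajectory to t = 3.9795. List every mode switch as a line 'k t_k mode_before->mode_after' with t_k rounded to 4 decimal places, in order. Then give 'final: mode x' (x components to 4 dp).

1 0.8335 3->0
2 2.3825 0->3
3 2.7880 3->0
final: 0 -3.3047

Mode 3: guard c·x = 4.8225 hit at Δt = 0.8335 (t = 0.8335), x⁻ = (-4.8225) → reset → x⁺ = (-4.4538), jump to mode 0
Mode 0: guard c·x = -3.0192 hit at Δt = 1.5490 (t = 2.3825), x⁻ = (-3.0193) → reset → x⁺ = (-3.3204), jump to mode 3
Mode 3: guard c·x = 4.8225 hit at Δt = 0.4055 (t = 2.7880), x⁻ = (-4.8225) → reset → x⁺ = (-4.4538), jump to mode 0
Mode 0: flow for 1.1915 to horizon, guard not reached → x = (-3.3047)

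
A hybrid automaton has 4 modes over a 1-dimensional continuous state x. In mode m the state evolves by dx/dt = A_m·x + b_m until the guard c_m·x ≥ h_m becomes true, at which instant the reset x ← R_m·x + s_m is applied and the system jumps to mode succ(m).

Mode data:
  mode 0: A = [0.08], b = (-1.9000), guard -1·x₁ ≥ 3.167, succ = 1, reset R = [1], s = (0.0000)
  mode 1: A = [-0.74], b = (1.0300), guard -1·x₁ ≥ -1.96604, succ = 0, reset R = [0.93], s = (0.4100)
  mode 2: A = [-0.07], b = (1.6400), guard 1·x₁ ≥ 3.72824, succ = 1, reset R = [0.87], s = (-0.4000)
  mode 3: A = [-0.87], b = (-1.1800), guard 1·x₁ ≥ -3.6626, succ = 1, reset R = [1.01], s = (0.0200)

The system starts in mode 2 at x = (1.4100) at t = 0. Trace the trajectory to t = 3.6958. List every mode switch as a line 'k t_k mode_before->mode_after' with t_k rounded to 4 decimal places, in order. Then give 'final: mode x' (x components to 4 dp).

Mode 2: guard c·x = 3.7282 hit at Δt = 1.5893 (t = 1.5893), x⁻ = (3.7282) → reset → x⁺ = (2.8436), jump to mode 1
Mode 1: guard c·x = -1.9660 hit at Δt = 1.2535 (t = 2.8428), x⁻ = (1.9660) → reset → x⁺ = (2.2384), jump to mode 0
Mode 0: flow for 0.8530 to horizon, guard not reached → x = (0.7192)

1 1.5893 2->1
2 2.8428 1->0
final: 0 0.7192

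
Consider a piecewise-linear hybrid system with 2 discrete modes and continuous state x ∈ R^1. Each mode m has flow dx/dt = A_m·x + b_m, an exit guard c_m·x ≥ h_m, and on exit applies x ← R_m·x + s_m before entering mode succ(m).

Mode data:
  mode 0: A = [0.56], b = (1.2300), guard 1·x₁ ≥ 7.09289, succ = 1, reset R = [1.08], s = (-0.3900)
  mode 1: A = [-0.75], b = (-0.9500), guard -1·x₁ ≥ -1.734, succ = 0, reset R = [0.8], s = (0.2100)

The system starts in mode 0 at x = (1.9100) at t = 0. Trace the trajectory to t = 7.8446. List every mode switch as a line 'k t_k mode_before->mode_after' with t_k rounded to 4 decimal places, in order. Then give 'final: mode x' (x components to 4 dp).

1 1.4577 0->1
2 2.8518 1->0
3 4.4510 0->1
4 5.8451 1->0
5 7.4443 0->1
final: 1 5.0561

Mode 0: guard c·x = 7.0929 hit at Δt = 1.4577 (t = 1.4577), x⁻ = (7.0929) → reset → x⁺ = (7.2703), jump to mode 1
Mode 1: guard c·x = -1.7340 hit at Δt = 1.3941 (t = 2.8518), x⁻ = (1.7340) → reset → x⁺ = (1.5972), jump to mode 0
Mode 0: guard c·x = 7.0929 hit at Δt = 1.5992 (t = 4.4510), x⁻ = (7.0929) → reset → x⁺ = (7.2703), jump to mode 1
Mode 1: guard c·x = -1.7340 hit at Δt = 1.3941 (t = 5.8451), x⁻ = (1.7340) → reset → x⁺ = (1.5972), jump to mode 0
Mode 0: guard c·x = 7.0929 hit at Δt = 1.5992 (t = 7.4443), x⁻ = (7.0929) → reset → x⁺ = (7.2703), jump to mode 1
Mode 1: flow for 0.4003 to horizon, guard not reached → x = (5.0561)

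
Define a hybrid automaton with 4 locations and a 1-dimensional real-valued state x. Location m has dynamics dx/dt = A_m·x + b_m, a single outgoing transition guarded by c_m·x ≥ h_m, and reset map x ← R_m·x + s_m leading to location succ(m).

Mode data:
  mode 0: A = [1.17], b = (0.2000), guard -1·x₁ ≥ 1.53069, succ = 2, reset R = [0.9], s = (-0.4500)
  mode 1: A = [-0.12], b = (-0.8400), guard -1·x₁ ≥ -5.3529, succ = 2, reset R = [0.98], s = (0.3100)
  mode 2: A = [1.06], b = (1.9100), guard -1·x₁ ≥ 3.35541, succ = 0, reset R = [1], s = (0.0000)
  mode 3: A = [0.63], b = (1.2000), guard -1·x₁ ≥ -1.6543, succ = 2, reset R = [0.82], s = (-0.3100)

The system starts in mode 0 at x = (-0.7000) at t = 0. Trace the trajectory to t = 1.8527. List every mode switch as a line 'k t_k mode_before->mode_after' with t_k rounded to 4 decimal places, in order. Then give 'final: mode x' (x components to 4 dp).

1 0.8068 0->2
final: 2 -1.8799

Mode 0: guard c·x = 1.5307 hit at Δt = 0.8068 (t = 0.8068), x⁻ = (-1.5307) → reset → x⁺ = (-1.8276), jump to mode 2
Mode 2: flow for 1.0459 to horizon, guard not reached → x = (-1.8799)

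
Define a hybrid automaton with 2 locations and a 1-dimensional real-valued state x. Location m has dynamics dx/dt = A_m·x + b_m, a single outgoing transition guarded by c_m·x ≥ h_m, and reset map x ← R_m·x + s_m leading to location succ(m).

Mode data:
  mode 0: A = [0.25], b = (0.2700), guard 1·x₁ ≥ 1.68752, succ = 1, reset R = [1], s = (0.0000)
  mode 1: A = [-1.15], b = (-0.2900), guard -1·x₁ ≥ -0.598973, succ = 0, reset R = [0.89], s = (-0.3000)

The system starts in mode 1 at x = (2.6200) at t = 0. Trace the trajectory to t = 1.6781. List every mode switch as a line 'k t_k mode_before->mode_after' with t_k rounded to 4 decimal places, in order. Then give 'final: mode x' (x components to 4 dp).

Mode 1: guard c·x = -0.5990 hit at Δt = 1.0576 (t = 1.0576), x⁻ = (0.5990) → reset → x⁺ = (0.2331), jump to mode 0
Mode 0: flow for 0.6205 to horizon, guard not reached → x = (0.4534)

1 1.0576 1->0
final: 0 0.4534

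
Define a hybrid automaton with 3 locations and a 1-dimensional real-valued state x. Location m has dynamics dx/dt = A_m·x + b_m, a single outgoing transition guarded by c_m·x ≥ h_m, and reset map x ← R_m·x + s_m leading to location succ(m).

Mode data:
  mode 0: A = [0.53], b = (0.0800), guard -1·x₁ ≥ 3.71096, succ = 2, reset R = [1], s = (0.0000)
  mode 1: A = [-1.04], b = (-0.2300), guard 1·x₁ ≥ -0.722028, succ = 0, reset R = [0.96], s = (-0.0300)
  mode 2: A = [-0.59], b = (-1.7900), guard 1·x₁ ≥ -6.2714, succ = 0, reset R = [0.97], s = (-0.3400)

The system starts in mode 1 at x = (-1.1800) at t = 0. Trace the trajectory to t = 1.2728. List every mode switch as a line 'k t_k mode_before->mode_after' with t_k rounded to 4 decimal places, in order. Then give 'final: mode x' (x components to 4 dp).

1 0.6244 1->0
final: 0 -0.9578

Mode 1: guard c·x = -0.7220 hit at Δt = 0.6244 (t = 0.6244), x⁻ = (-0.7220) → reset → x⁺ = (-0.7231), jump to mode 0
Mode 0: flow for 0.6484 to horizon, guard not reached → x = (-0.9578)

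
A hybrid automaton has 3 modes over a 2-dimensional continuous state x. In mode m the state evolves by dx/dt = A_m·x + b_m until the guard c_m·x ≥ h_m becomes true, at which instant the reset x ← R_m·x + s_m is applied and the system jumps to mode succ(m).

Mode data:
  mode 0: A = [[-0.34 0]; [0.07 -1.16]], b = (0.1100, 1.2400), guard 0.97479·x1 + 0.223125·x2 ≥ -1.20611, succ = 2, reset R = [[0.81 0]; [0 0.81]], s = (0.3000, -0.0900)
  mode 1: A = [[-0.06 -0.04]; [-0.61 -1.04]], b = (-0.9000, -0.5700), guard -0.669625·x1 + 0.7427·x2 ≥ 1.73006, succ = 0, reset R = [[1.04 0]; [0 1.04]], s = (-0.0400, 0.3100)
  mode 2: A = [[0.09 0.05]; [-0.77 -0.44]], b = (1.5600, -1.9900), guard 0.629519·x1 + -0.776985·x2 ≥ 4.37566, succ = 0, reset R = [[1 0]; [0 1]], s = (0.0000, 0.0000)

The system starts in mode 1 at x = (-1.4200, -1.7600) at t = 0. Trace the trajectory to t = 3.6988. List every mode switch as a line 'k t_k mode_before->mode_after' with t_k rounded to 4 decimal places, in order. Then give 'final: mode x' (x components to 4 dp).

Mode 1: guard c·x = 1.7301 hit at Δt = 1.3959 (t = 1.3959), x⁻ = (-2.4750, 0.0980) → reset → x⁺ = (-2.6140, 0.4119), jump to mode 0
Mode 0: guard c·x = -1.2061 hit at Δt = 1.5088 (t = 2.9047), x⁻ = (-1.4352, 0.8644) → reset → x⁺ = (-0.8625, 0.6101), jump to mode 2
Mode 2: flow for 0.7941 to horizon, guard not reached → x = (0.3553, -0.7895)

1 1.3959 1->0
2 2.9047 0->2
final: 2 0.3553 -0.7895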